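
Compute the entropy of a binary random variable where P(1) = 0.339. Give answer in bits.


H = -p*log2(p) - (1-p)*log2(1-p). -0.339*log2(0.339) = 0.529058; -0.661*log2(0.661) = 0.394801. H = 0.529058 + 0.394801 = 0.9239

0.9239 bits


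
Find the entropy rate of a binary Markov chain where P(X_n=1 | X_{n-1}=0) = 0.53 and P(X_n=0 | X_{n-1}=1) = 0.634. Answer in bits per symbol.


Stationary distribution: pi_0 = p10/(p01+p10) = 0.5447, pi_1 = 0.4553. Entropy rate H' = pi_0*H(p01) + pi_1*H(p10) = 0.5447*0.9974 + 0.4553*0.9476 = 0.9747

0.9747 bits/symbol


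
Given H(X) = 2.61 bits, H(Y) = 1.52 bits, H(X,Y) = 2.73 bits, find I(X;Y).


I(X;Y) = H(X) + H(Y) - H(X,Y) = 2.61 + 1.52 - 2.73 = 1.4

1.4 bits


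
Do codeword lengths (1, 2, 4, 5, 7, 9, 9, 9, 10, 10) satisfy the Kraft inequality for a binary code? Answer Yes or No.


Kraft sum = sum(2^(-l_i)) = 0.8594, need <= 1. Result: satisfied (a binary prefix-free code with these lengths exists)

Yes


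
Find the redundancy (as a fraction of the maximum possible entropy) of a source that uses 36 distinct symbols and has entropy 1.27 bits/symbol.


H_max = log2(K) = log2(36) = 5.1699 bits/symbol. Redundancy = 1 - H/H_max = 1 - 1.27/5.1699 = 1 - 0.2457 = 0.7543

0.7543


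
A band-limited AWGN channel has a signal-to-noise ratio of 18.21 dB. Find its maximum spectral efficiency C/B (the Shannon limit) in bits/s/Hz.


SNR_linear = 10^(18.21/10) = 66.2217; C/B = log2(1 + SNR_linear) = log2(1 + 66.2217) = 6.0709

6.0709 bits/s/Hz


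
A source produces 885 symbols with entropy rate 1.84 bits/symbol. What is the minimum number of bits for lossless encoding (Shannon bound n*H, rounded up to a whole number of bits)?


Minimum bits >= n * H = 885 * 1.84 = 1628.4, rounded up to a whole number of bits = 1629

1629 bits


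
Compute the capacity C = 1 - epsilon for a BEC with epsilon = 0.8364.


C = 1 - epsilon = 1 - 0.8364 = 0.1636

0.1636 bits


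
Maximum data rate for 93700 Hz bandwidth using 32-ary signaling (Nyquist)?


Rate = 2 * B * log2(M) = 2 * 93700 * 5.0 = 937000.0

937000.0 bps


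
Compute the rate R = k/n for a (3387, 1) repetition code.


Rate = k/n = 1/3387

1/3387


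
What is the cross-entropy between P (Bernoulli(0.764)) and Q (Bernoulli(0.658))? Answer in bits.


H(P,Q) = -p*log2(q) - (1-p)*log2(1-q). -0.764*log2(0.658) = 0.461334; -0.236*log2(0.342) = 0.365312. H(P,Q) = 0.461334 + 0.365312 = 0.8266

0.8266 bits


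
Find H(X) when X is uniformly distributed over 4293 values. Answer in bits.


H = log2(n) = log2(4293) = 12.0678

12.0678 bits


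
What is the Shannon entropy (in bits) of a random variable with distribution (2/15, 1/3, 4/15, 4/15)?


H = -sum(p_i * log2(p_i)). Terms: -(2/15)*log2(2/15) = 0.387585; -(1/3)*log2(1/3) = 0.528321; -(4/15)*log2(4/15) = 0.508504; -(4/15)*log2(4/15) = 0.508504. H = 0.387585 + 0.528321 + 0.508504 + 0.508504 = 1.9329

1.9329 bits


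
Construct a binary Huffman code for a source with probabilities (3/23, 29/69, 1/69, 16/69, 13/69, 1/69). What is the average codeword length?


Huffman construction (repeatedly merge the two least-probable nodes; each merge adds 1 bit to every symbol beneath it): 1/69 + 1/69 = 2/69; 2/69 + 3/23 = 11/69; 11/69 + 13/69 = 8/23; 16/69 + 8/23 = 40/69; 29/69 + 40/69 = 1. Resulting codeword lengths (in the order the probabilities were given): (4, 1, 5, 2, 3, 5). L_avg = sum(p_i * l_i) = 3/23*4 + 29/69*1 + 1/69*5 + 16/69*2 + 13/69*3 + 1/69*5 = 146/69 = 2.1159

2.1159 bits


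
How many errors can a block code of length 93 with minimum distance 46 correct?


Correction capability = floor((d-1)/2) = floor((46-1)/2) = 22

22 errors


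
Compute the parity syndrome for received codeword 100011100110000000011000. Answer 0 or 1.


Syndrome = XOR of all bits = 1 XOR 0 XOR 0 XOR 0 XOR 1 XOR 1 XOR 1 XOR 0 XOR 0 XOR 1 XOR 1 XOR 0 XOR 0 XOR 0 XOR 0 XOR 0 XOR 0 XOR 0 XOR 0 XOR 1 XOR 1 XOR 0 XOR 0 XOR 0 = 0

0


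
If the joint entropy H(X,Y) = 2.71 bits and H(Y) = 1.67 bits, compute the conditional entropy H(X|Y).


H(X|Y) = H(X,Y) - H(Y) = 2.71 - 1.67 = 1.04

1.04 bits


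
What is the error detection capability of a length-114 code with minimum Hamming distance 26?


Detection capability = d_min - 1 = 26 - 1 = 25

25 errors


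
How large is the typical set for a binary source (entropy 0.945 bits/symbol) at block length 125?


log2|A_typical| = nH = 125 * 0.945 = 118.125, so |A_typical| ~ 2^118.125 = 3.624e+35

3.624e+35


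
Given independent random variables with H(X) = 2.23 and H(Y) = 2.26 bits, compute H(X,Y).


For independent variables, H(X,Y) = H(X) + H(Y) = 2.23 + 2.26 = 4.49

4.49 bits


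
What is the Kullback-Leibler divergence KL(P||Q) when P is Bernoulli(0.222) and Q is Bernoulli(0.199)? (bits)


KL = p*log2(p/q) + (1-p)*log2((1-p)/(1-q)) = 0.222*log2(0.222/0.199) + 0.778*log2(0.778/0.801) = 0.0023

0.0023 bits


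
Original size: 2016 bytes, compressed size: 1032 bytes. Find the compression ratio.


Ratio = original / compressed = 2016 / 1032 = 1.9535

1.9535


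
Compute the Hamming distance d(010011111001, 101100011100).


Count differing positions: ^ ^ ^ ^ ^ ^ ^ . . ^ . ^ = 9 differences

9


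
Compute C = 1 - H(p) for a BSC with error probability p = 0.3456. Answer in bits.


H(p) = -p*log2(p) - (1-p)*log2(1-p) = -0.3456*log2(0.3456) - 0.6544*log2(0.6544) = 0.529744 + 0.400333 = 0.9301. C = 1 - H(p) = 1 - 0.9301 = 0.0699

0.0699 bits


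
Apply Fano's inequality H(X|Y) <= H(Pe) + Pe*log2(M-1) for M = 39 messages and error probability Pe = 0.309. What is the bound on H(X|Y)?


H(Pe) = -Pe*log2(Pe) - (1-Pe)*log2(1-Pe) = -0.309*log2(0.309) - 0.691*log2(0.691) = 0.523545 + 0.368470 = 0.892. Pe*log2(M-1) = 0.309*log2(38) = 1.621610. Bound = H(Pe) + Pe*log2(M-1) = 0.523545 + 0.368470 + 1.621610 = 2.5136

2.5136 bits


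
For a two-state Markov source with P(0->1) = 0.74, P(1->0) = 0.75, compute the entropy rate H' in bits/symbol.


Stationary distribution: pi_0 = p10/(p01+p10) = 0.5034, pi_1 = 0.4966. Entropy rate H' = pi_0*H(p01) + pi_1*H(p10) = 0.5034*0.8267 + 0.4966*0.8113 = 0.8191

0.8191 bits/symbol


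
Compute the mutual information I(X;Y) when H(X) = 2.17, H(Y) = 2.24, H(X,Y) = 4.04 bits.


I(X;Y) = H(X) + H(Y) - H(X,Y) = 2.17 + 2.24 - 4.04 = 0.37

0.37 bits


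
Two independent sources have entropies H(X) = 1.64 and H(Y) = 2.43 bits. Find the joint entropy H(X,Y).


For independent variables, H(X,Y) = H(X) + H(Y) = 1.64 + 2.43 = 4.07

4.07 bits


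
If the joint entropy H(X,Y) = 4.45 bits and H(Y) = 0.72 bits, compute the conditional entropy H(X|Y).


H(X|Y) = H(X,Y) - H(Y) = 4.45 - 0.72 = 3.73

3.73 bits


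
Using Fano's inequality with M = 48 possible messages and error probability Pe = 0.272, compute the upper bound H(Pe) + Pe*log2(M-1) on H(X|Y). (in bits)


H(Pe) = -Pe*log2(Pe) - (1-Pe)*log2(1-Pe) = -0.272*log2(0.272) - 0.728*log2(0.728) = 0.510903 + 0.333416 = 0.8443. Pe*log2(M-1) = 0.272*log2(47) = 1.510848. Bound = H(Pe) + Pe*log2(M-1) = 0.510903 + 0.333416 + 1.510848 = 2.3552

2.3552 bits


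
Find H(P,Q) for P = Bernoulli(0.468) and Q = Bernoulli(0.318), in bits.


H(P,Q) = -p*log2(q) - (1-p)*log2(1-q). -0.468*log2(0.318) = 0.773558; -0.532*log2(0.682) = 0.293747. H(P,Q) = 0.773558 + 0.293747 = 1.0673

1.0673 bits


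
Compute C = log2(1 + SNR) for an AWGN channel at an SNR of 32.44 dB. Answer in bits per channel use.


SNR_linear = 10^(32.44/10) = 1753.8805; C = log2(1 + SNR_linear) = log2(1 + 1753.8805) = 10.7772

10.7772 bits/channel use


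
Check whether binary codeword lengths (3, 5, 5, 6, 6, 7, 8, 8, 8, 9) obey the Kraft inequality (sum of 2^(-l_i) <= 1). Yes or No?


Kraft sum = sum(2^(-l_i)) = 0.2402, need <= 1. Result: satisfied (a binary prefix-free code with these lengths exists)

Yes


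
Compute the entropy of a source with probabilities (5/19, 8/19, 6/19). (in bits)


H = -sum(p_i * log2(p_i)). Terms: -(5/19)*log2(5/19) = 0.506842; -(8/19)*log2(8/19) = 0.525443; -(6/19)*log2(6/19) = 0.525147. H = 0.506842 + 0.525443 + 0.525147 = 1.5574

1.5574 bits


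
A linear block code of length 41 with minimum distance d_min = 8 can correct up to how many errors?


Correction capability = floor((d-1)/2) = floor((8-1)/2) = 3

3 errors


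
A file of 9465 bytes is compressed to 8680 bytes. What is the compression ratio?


Ratio = original / compressed = 9465 / 8680 = 1.0904

1.0904


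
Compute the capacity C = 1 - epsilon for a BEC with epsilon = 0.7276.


C = 1 - epsilon = 1 - 0.7276 = 0.2724

0.2724 bits


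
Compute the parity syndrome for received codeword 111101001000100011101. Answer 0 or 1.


Syndrome = XOR of all bits = 1 XOR 1 XOR 1 XOR 1 XOR 0 XOR 1 XOR 0 XOR 0 XOR 1 XOR 0 XOR 0 XOR 0 XOR 1 XOR 0 XOR 0 XOR 0 XOR 1 XOR 1 XOR 1 XOR 0 XOR 1 = 1

1


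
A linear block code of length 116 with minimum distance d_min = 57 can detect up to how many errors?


Detection capability = d_min - 1 = 57 - 1 = 56

56 errors


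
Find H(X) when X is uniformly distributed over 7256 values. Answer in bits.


H = log2(n) = log2(7256) = 12.825

12.825 bits


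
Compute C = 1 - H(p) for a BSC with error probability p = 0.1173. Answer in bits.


H(p) = -p*log2(p) - (1-p)*log2(1-p) = -0.1173*log2(0.1173) - 0.8827*log2(0.8827) = 0.362659 + 0.158890 = 0.5215. C = 1 - H(p) = 1 - 0.5215 = 0.4785

0.4785 bits


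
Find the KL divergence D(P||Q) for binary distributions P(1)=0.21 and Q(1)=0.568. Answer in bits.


KL = p*log2(p/q) + (1-p)*log2((1-p)/(1-q)) = 0.21*log2(0.21/0.568) + 0.79*log2(0.79/0.432) = 0.3865

0.3865 bits


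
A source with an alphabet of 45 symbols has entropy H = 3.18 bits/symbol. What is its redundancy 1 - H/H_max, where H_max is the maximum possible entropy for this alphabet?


H_max = log2(K) = log2(45) = 5.4919 bits/symbol. Redundancy = 1 - H/H_max = 1 - 3.18/5.4919 = 1 - 0.579 = 0.421

0.421


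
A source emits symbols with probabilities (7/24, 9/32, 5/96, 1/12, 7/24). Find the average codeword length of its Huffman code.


Huffman construction (repeatedly merge the two least-probable nodes; each merge adds 1 bit to every symbol beneath it): 5/96 + 1/12 = 13/96; 13/96 + 9/32 = 5/12; 7/24 + 7/24 = 7/12; 5/12 + 7/12 = 1. Resulting codeword lengths (in the order the probabilities were given): (2, 2, 3, 3, 2). L_avg = sum(p_i * l_i) = 7/24*2 + 9/32*2 + 5/96*3 + 1/12*3 + 7/24*2 = 205/96 = 2.1354

2.1354 bits


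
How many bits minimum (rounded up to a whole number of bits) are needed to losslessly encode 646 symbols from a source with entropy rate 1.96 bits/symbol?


Minimum bits >= n * H = 646 * 1.96 = 1266.16, rounded up to a whole number of bits = 1267

1267 bits


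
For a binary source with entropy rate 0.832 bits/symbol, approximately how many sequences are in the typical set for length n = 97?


log2|A_typical| = nH = 97 * 0.832 = 80.704, so |A_typical| ~ 2^80.704 = 1.969e+24

1.969e+24


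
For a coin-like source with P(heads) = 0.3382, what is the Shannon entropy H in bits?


H = -p*log2(p) - (1-p)*log2(1-p). -0.3382*log2(0.3382) = 0.528962; -0.6618*log2(0.6618) = 0.394124. H = 0.528962 + 0.394124 = 0.9231

0.9231 bits


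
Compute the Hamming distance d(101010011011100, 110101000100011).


Count differing positions: . ^ ^ ^ ^ ^ . ^ ^ ^ ^ ^ ^ ^ ^ = 13 differences

13


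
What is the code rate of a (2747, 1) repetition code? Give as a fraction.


Rate = k/n = 1/2747

1/2747


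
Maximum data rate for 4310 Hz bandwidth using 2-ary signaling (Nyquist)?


Rate = 2 * B * log2(M) = 2 * 4310 * 1.0 = 8620.0

8620.0 bps


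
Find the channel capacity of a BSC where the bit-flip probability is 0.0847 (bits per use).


H(p) = -p*log2(p) - (1-p)*log2(1-p) = -0.0847*log2(0.0847) - 0.9153*log2(0.9153) = 0.301659 + 0.116869 = 0.4185. C = 1 - H(p) = 1 - 0.4185 = 0.5815

0.5815 bits


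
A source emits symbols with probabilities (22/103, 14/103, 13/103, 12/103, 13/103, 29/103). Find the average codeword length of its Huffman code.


Huffman construction (repeatedly merge the two least-probable nodes; each merge adds 1 bit to every symbol beneath it): 12/103 + 13/103 = 25/103; 13/103 + 14/103 = 27/103; 22/103 + 25/103 = 47/103; 27/103 + 29/103 = 56/103; 47/103 + 56/103 = 1. Resulting codeword lengths (in the order the probabilities were given): (2, 3, 3, 3, 3, 2). L_avg = sum(p_i * l_i) = 22/103*2 + 14/103*3 + 13/103*3 + 12/103*3 + 13/103*3 + 29/103*2 = 258/103 = 2.5049

2.5049 bits


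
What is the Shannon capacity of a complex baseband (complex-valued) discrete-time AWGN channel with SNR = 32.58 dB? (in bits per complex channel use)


SNR_linear = 10^(32.58/10) = 1811.3401; C = log2(1 + SNR_linear) = log2(1 + 1811.3401) = 10.8236

10.8236 bits/channel use


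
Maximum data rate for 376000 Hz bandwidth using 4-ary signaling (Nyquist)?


Rate = 2 * B * log2(M) = 2 * 376000 * 2.0 = 1504000.0

1504000.0 bps


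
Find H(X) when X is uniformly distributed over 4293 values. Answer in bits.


H = log2(n) = log2(4293) = 12.0678

12.0678 bits


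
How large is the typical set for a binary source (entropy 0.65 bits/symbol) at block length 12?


log2|A_typical| = nH = 12 * 0.65 = 7.8, so |A_typical| ~ 2^7.8 = 2.229e+02

2.229e+02


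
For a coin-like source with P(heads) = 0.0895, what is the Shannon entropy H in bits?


H = -p*log2(p) - (1-p)*log2(1-p). -0.0895*log2(0.0895) = 0.311636; -0.9105*log2(0.9105) = 0.123162. H = 0.311636 + 0.123162 = 0.4348

0.4348 bits


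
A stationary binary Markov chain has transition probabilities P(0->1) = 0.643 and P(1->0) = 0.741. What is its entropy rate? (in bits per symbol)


Stationary distribution: pi_0 = p10/(p01+p10) = 0.5354, pi_1 = 0.4646. Entropy rate H' = pi_0*H(p01) + pi_1*H(p10) = 0.5354*0.9402 + 0.4646*0.8252 = 0.8868

0.8868 bits/symbol


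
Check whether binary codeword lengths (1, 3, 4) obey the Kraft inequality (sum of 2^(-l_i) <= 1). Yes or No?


Kraft sum = sum(2^(-l_i)) = 0.6875, need <= 1. Result: satisfied (a binary prefix-free code with these lengths exists)

Yes


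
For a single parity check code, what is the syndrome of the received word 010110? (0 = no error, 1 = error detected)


Syndrome = XOR of all bits = 0 XOR 1 XOR 0 XOR 1 XOR 1 XOR 0 = 1

1


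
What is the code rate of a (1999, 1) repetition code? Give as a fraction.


Rate = k/n = 1/1999

1/1999


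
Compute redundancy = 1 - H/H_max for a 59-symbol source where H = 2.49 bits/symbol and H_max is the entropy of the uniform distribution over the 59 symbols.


H_max = log2(K) = log2(59) = 5.8826 bits/symbol. Redundancy = 1 - H/H_max = 1 - 2.49/5.8826 = 1 - 0.4233 = 0.5767

0.5767


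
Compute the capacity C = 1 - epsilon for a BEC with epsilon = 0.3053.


C = 1 - epsilon = 1 - 0.3053 = 0.6947

0.6947 bits


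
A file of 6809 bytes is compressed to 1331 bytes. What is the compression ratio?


Ratio = original / compressed = 6809 / 1331 = 5.1157

5.1157


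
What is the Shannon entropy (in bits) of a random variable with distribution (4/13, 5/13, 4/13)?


H = -sum(p_i * log2(p_i)). Terms: -(4/13)*log2(4/13) = 0.523212; -(5/13)*log2(5/13) = 0.530197; -(4/13)*log2(4/13) = 0.523212. H = 0.523212 + 0.530197 + 0.523212 = 1.5766

1.5766 bits


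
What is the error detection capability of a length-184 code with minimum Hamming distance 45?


Detection capability = d_min - 1 = 45 - 1 = 44

44 errors


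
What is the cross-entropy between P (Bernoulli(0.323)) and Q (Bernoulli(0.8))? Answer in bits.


H(P,Q) = -p*log2(q) - (1-p)*log2(1-q). -0.323*log2(0.8) = 0.103983; -0.677*log2(0.2) = 1.571945. H(P,Q) = 0.103983 + 1.571945 = 1.6759

1.6759 bits


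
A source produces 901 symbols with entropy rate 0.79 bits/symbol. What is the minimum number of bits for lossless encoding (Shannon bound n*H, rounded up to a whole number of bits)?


Minimum bits >= n * H = 901 * 0.79 = 711.79, rounded up to a whole number of bits = 712

712 bits


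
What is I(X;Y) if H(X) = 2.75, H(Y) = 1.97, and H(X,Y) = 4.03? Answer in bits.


I(X;Y) = H(X) + H(Y) - H(X,Y) = 2.75 + 1.97 - 4.03 = 0.69

0.69 bits


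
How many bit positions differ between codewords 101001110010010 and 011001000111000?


Count differing positions: ^ ^ . . . . ^ ^ . ^ . ^ . ^ . = 7 differences

7


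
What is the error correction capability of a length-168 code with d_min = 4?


Correction capability = floor((d-1)/2) = floor((4-1)/2) = 1

1 errors


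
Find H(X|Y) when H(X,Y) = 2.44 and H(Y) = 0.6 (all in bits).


H(X|Y) = H(X,Y) - H(Y) = 2.44 - 0.6 = 1.84

1.84 bits


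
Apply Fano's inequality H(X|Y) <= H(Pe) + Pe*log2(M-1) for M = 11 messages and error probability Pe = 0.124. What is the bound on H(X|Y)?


H(Pe) = -Pe*log2(Pe) - (1-Pe)*log2(1-Pe) = -0.124*log2(0.124) - 0.876*log2(0.876) = 0.373437 + 0.167314 = 0.5408. Pe*log2(M-1) = 0.124*log2(10) = 0.411919. Bound = H(Pe) + Pe*log2(M-1) = 0.373437 + 0.167314 + 0.411919 = 0.9527

0.9527 bits


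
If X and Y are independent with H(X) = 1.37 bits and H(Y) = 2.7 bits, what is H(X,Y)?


For independent variables, H(X,Y) = H(X) + H(Y) = 1.37 + 2.7 = 4.07

4.07 bits


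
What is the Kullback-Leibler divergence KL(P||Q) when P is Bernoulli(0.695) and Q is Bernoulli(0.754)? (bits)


KL = p*log2(p/q) + (1-p)*log2((1-p)/(1-q)) = 0.695*log2(0.695/0.754) + 0.305*log2(0.305/0.246) = 0.0129

0.0129 bits


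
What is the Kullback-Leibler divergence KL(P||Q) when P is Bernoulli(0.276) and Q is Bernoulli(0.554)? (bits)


KL = p*log2(p/q) + (1-p)*log2((1-p)/(1-q)) = 0.276*log2(0.276/0.554) + 0.724*log2(0.724/0.446) = 0.2286

0.2286 bits


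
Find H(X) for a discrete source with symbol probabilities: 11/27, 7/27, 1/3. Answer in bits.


H = -sum(p_i * log2(p_i)). Terms: -(11/27)*log2(11/27) = 0.527778; -(7/27)*log2(7/27) = 0.504916; -(1/3)*log2(1/3) = 0.528321. H = 0.527778 + 0.504916 + 0.528321 = 1.561

1.561 bits


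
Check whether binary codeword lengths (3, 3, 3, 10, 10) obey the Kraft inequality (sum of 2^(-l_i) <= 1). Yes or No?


Kraft sum = sum(2^(-l_i)) = 0.377, need <= 1. Result: satisfied (a binary prefix-free code with these lengths exists)

Yes


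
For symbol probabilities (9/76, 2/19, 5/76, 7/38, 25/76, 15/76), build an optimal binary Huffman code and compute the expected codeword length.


Huffman construction (repeatedly merge the two least-probable nodes; each merge adds 1 bit to every symbol beneath it): 5/76 + 2/19 = 13/76; 9/76 + 13/76 = 11/38; 7/38 + 15/76 = 29/76; 11/38 + 25/76 = 47/76; 29/76 + 47/76 = 1. Resulting codeword lengths (in the order the probabilities were given): (3, 4, 4, 2, 2, 2). L_avg = sum(p_i * l_i) = 9/76*3 + 2/19*4 + 5/76*4 + 7/38*2 + 25/76*2 + 15/76*2 = 187/76 = 2.4605

2.4605 bits


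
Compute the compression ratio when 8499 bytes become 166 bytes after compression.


Ratio = original / compressed = 8499 / 166 = 51.1988

51.1988


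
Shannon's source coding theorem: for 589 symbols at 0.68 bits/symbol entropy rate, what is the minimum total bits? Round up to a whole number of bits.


Minimum bits >= n * H = 589 * 0.68 = 400.52, rounded up to a whole number of bits = 401

401 bits


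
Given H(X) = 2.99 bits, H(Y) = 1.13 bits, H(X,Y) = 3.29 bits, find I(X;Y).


I(X;Y) = H(X) + H(Y) - H(X,Y) = 2.99 + 1.13 - 3.29 = 0.83

0.83 bits


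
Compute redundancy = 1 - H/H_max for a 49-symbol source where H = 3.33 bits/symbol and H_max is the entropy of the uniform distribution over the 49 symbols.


H_max = log2(K) = log2(49) = 5.6147 bits/symbol. Redundancy = 1 - H/H_max = 1 - 3.33/5.6147 = 1 - 0.5931 = 0.4069

0.4069


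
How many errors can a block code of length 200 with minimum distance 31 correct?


Correction capability = floor((d-1)/2) = floor((31-1)/2) = 15

15 errors


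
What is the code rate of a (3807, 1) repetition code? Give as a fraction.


Rate = k/n = 1/3807

1/3807


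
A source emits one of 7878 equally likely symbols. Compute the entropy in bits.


H = log2(n) = log2(7878) = 12.9436

12.9436 bits


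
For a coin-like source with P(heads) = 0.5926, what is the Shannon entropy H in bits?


H = -p*log2(p) - (1-p)*log2(1-p). -0.5926*log2(0.5926) = 0.447336; -0.4074*log2(0.4074) = 0.527779. H = 0.447336 + 0.527779 = 0.9751

0.9751 bits


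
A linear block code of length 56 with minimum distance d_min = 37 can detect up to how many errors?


Detection capability = d_min - 1 = 37 - 1 = 36

36 errors


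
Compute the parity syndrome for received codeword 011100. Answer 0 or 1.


Syndrome = XOR of all bits = 0 XOR 1 XOR 1 XOR 1 XOR 0 XOR 0 = 1

1


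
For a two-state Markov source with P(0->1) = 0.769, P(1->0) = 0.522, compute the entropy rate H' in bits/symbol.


Stationary distribution: pi_0 = p10/(p01+p10) = 0.4043, pi_1 = 0.5957. Entropy rate H' = pi_0*H(p01) + pi_1*H(p10) = 0.4043*0.7798 + 0.5957*0.9986 = 0.9101

0.9101 bits/symbol


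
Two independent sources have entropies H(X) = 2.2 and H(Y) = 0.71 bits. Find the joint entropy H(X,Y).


For independent variables, H(X,Y) = H(X) + H(Y) = 2.2 + 0.71 = 2.91

2.91 bits


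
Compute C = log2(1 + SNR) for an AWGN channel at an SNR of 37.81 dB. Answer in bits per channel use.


SNR_linear = 10^(37.81/10) = 6039.4863; C = log2(1 + SNR_linear) = log2(1 + 6039.4863) = 12.5604

12.5604 bits/channel use


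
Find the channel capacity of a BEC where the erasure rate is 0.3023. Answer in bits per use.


C = 1 - epsilon = 1 - 0.3023 = 0.6977

0.6977 bits


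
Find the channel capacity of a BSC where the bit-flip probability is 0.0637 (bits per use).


H(p) = -p*log2(p) - (1-p)*log2(1-p) = -0.0637*log2(0.0637) - 0.9363*log2(0.9363) = 0.253052 + 0.088908 = 0.342. C = 1 - H(p) = 1 - 0.342 = 0.658

0.658 bits


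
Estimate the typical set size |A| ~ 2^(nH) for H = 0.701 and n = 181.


log2|A_typical| = nH = 181 * 0.701 = 126.881, so |A_typical| ~ 2^126.881 = 1.567e+38

1.567e+38


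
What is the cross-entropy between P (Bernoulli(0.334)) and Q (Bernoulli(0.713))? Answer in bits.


H(P,Q) = -p*log2(q) - (1-p)*log2(1-q). -0.334*log2(0.713) = 0.163001; -0.666*log2(0.287) = 1.199384. H(P,Q) = 0.163001 + 1.199384 = 1.3624

1.3624 bits


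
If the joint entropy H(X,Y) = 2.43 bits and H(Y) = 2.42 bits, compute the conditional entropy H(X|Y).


H(X|Y) = H(X,Y) - H(Y) = 2.43 - 2.42 = 0.01

0.01 bits


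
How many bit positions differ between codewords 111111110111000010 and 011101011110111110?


Count differing positions: ^ . . . ^ . ^ . ^ . . ^ ^ ^ ^ ^ . . = 9 differences

9


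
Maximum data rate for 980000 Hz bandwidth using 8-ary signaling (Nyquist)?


Rate = 2 * B * log2(M) = 2 * 980000 * 3.0 = 5880000.0

5880000.0 bps


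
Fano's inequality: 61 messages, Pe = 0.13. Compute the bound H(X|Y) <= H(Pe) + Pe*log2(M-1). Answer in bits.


H(Pe) = -Pe*log2(Pe) - (1-Pe)*log2(1-Pe) = -0.13*log2(0.13) - 0.87*log2(0.87) = 0.382644 + 0.174794 = 0.5574. Pe*log2(M-1) = 0.13*log2(60) = 0.767896. Bound = H(Pe) + Pe*log2(M-1) = 0.382644 + 0.174794 + 0.767896 = 1.3253

1.3253 bits


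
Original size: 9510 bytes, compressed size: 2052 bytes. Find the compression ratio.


Ratio = original / compressed = 9510 / 2052 = 4.6345

4.6345


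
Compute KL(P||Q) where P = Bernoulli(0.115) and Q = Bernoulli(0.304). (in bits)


KL = p*log2(p/q) + (1-p)*log2((1-p)/(1-q)) = 0.115*log2(0.115/0.304) + 0.885*log2(0.885/0.696) = 0.1455

0.1455 bits


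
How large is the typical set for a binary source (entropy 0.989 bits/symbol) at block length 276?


log2|A_typical| = nH = 276 * 0.989 = 272.964, so |A_typical| ~ 2^272.964 = 1.480e+82

1.480e+82


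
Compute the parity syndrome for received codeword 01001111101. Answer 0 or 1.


Syndrome = XOR of all bits = 0 XOR 1 XOR 0 XOR 0 XOR 1 XOR 1 XOR 1 XOR 1 XOR 1 XOR 0 XOR 1 = 1

1


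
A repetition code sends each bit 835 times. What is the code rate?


Rate = k/n = 1/835

1/835


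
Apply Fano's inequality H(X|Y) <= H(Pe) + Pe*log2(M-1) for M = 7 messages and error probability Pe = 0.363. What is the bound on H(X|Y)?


H(Pe) = -Pe*log2(Pe) - (1-Pe)*log2(1-Pe) = -0.363*log2(0.363) - 0.637*log2(0.637) = 0.530691 + 0.414454 = 0.9451. Pe*log2(M-1) = 0.363*log2(6) = 0.938341. Bound = H(Pe) + Pe*log2(M-1) = 0.530691 + 0.414454 + 0.938341 = 1.8835

1.8835 bits


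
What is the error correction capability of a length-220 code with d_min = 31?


Correction capability = floor((d-1)/2) = floor((31-1)/2) = 15

15 errors


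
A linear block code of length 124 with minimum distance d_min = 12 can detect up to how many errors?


Detection capability = d_min - 1 = 12 - 1 = 11

11 errors


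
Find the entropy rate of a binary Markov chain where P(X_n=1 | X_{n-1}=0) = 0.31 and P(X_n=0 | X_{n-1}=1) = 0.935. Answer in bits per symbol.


Stationary distribution: pi_0 = p10/(p01+p10) = 0.751, pi_1 = 0.249. Entropy rate H' = pi_0*H(p01) + pi_1*H(p10) = 0.751*0.8932 + 0.249*0.347 = 0.7572

0.7572 bits/symbol


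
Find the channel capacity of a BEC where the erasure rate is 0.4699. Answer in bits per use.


C = 1 - epsilon = 1 - 0.4699 = 0.5301

0.5301 bits


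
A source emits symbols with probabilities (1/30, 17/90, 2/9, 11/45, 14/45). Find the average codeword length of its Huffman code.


Huffman construction (repeatedly merge the two least-probable nodes; each merge adds 1 bit to every symbol beneath it): 1/30 + 17/90 = 2/9; 2/9 + 2/9 = 4/9; 11/45 + 14/45 = 5/9; 4/9 + 5/9 = 1. Resulting codeword lengths (in the order the probabilities were given): (3, 3, 2, 2, 2). L_avg = sum(p_i * l_i) = 1/30*3 + 17/90*3 + 2/9*2 + 11/45*2 + 14/45*2 = 20/9 = 2.2222

2.2222 bits


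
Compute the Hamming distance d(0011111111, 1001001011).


Count differing positions: ^ . ^ . ^ ^ . ^ . . = 5 differences

5


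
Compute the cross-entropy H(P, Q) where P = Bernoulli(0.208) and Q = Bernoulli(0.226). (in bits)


H(P,Q) = -p*log2(q) - (1-p)*log2(1-q). -0.208*log2(0.226) = 0.446286; -0.792*log2(0.774) = 0.292719. H(P,Q) = 0.446286 + 0.292719 = 0.739

0.739 bits


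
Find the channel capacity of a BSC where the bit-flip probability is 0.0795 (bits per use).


H(p) = -p*log2(p) - (1-p)*log2(1-p) = -0.0795*log2(0.0795) - 0.9205*log2(0.9205) = 0.290406 + 0.110009 = 0.4004. C = 1 - H(p) = 1 - 0.4004 = 0.5996

0.5996 bits


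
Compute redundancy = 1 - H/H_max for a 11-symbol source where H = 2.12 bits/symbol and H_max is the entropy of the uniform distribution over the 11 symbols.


H_max = log2(K) = log2(11) = 3.4594 bits/symbol. Redundancy = 1 - H/H_max = 1 - 2.12/3.4594 = 1 - 0.6128 = 0.3872

0.3872


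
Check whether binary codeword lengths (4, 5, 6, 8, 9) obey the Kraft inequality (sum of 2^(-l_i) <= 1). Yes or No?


Kraft sum = sum(2^(-l_i)) = 0.1152, need <= 1. Result: satisfied (a binary prefix-free code with these lengths exists)

Yes


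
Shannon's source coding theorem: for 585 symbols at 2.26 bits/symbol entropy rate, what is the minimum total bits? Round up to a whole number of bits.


Minimum bits >= n * H = 585 * 2.26 = 1322.1, rounded up to a whole number of bits = 1323

1323 bits


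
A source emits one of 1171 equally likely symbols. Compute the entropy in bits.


H = log2(n) = log2(1171) = 10.1935

10.1935 bits


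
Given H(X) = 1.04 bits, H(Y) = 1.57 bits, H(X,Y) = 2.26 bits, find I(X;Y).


I(X;Y) = H(X) + H(Y) - H(X,Y) = 1.04 + 1.57 - 2.26 = 0.35

0.35 bits


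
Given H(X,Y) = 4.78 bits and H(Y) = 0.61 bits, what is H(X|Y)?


H(X|Y) = H(X,Y) - H(Y) = 4.78 - 0.61 = 4.17

4.17 bits


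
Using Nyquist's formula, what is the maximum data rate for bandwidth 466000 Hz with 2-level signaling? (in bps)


Rate = 2 * B * log2(M) = 2 * 466000 * 1.0 = 932000.0

932000.0 bps


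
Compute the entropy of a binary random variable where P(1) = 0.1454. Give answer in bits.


H = -p*log2(p) - (1-p)*log2(1-p). -0.1454*log2(0.1454) = 0.404488; -0.8546*log2(0.8546) = 0.193720. H = 0.404488 + 0.193720 = 0.5982

0.5982 bits


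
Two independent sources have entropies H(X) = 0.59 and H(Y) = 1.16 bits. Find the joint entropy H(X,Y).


For independent variables, H(X,Y) = H(X) + H(Y) = 0.59 + 1.16 = 1.75

1.75 bits


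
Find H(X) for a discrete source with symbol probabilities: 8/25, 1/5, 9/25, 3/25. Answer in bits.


H = -sum(p_i * log2(p_i)). Terms: -(8/25)*log2(8/25) = 0.526034; -(1/5)*log2(1/5) = 0.464386; -(9/25)*log2(9/25) = 0.530615; -(3/25)*log2(3/25) = 0.367067. H = 0.526034 + 0.464386 + 0.530615 + 0.367067 = 1.8881

1.8881 bits


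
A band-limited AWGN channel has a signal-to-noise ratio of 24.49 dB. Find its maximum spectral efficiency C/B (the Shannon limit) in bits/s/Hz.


SNR_linear = 10^(24.49/10) = 281.1901; C/B = log2(1 + SNR_linear) = log2(1 + 281.1901) = 8.1405

8.1405 bits/s/Hz


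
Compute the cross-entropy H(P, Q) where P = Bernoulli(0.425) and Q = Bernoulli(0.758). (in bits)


H(P,Q) = -p*log2(q) - (1-p)*log2(1-q). -0.425*log2(0.758) = 0.169885; -0.575*log2(0.242) = 1.176980. H(P,Q) = 0.169885 + 1.176980 = 1.3469

1.3469 bits


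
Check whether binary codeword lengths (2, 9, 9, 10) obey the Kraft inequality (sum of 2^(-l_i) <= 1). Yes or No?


Kraft sum = sum(2^(-l_i)) = 0.2549, need <= 1. Result: satisfied (a binary prefix-free code with these lengths exists)

Yes


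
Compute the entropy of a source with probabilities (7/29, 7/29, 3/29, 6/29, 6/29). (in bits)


H = -sum(p_i * log2(p_i)). Terms: -(7/29)*log2(7/29) = 0.494979; -(7/29)*log2(7/29) = 0.494979; -(3/29)*log2(3/29) = 0.338588; -(6/29)*log2(6/29) = 0.470280; -(6/29)*log2(6/29) = 0.470280. H = 0.494979 + 0.494979 + 0.338588 + 0.470280 + 0.470280 = 2.2691

2.2691 bits


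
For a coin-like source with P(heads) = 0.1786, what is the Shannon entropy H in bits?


H = -p*log2(p) - (1-p)*log2(1-p). -0.1786*log2(0.1786) = 0.443856; -0.8214*log2(0.8214) = 0.233149. H = 0.443856 + 0.233149 = 0.677

0.677 bits


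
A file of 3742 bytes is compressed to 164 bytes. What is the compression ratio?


Ratio = original / compressed = 3742 / 164 = 22.8171

22.8171


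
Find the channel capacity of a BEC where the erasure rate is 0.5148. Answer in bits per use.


C = 1 - epsilon = 1 - 0.5148 = 0.4852

0.4852 bits


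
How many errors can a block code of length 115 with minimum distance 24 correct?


Correction capability = floor((d-1)/2) = floor((24-1)/2) = 11

11 errors


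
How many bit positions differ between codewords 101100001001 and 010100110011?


Count differing positions: ^ ^ ^ . . . ^ ^ ^ . ^ . = 7 differences

7


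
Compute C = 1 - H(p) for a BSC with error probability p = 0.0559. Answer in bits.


H(p) = -p*log2(p) - (1-p)*log2(1-p) = -0.0559*log2(0.0559) - 0.9441*log2(0.9441) = 0.232600 + 0.078349 = 0.3109. C = 1 - H(p) = 1 - 0.3109 = 0.6891

0.6891 bits


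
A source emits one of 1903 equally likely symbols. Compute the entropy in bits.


H = log2(n) = log2(1903) = 10.8941

10.8941 bits


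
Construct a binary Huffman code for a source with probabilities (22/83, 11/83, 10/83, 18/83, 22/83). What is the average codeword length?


Huffman construction (repeatedly merge the two least-probable nodes; each merge adds 1 bit to every symbol beneath it): 10/83 + 11/83 = 21/83; 18/83 + 21/83 = 39/83; 22/83 + 22/83 = 44/83; 39/83 + 44/83 = 1. Resulting codeword lengths (in the order the probabilities were given): (2, 3, 3, 2, 2). L_avg = sum(p_i * l_i) = 22/83*2 + 11/83*3 + 10/83*3 + 18/83*2 + 22/83*2 = 187/83 = 2.253

2.253 bits


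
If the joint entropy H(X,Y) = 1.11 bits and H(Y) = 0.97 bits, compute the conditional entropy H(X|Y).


H(X|Y) = H(X,Y) - H(Y) = 1.11 - 0.97 = 0.14

0.14 bits


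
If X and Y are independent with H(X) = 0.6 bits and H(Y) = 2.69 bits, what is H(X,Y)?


For independent variables, H(X,Y) = H(X) + H(Y) = 0.6 + 2.69 = 3.29

3.29 bits


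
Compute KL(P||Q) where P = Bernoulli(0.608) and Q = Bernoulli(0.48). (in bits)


KL = p*log2(p/q) + (1-p)*log2((1-p)/(1-q)) = 0.608*log2(0.608/0.48) + 0.392*log2(0.392/0.52) = 0.0475

0.0475 bits


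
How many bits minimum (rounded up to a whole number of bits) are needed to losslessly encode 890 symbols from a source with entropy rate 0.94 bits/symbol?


Minimum bits >= n * H = 890 * 0.94 = 836.6, rounded up to a whole number of bits = 837

837 bits


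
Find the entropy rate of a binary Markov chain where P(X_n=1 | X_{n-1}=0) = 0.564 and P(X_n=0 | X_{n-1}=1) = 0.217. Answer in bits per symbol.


Stationary distribution: pi_0 = p10/(p01+p10) = 0.2778, pi_1 = 0.7222. Entropy rate H' = pi_0*H(p01) + pi_1*H(p10) = 0.2778*0.9881 + 0.7222*0.7547 = 0.8195

0.8195 bits/symbol


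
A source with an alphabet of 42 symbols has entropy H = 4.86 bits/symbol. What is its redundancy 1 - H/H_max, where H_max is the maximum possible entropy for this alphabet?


H_max = log2(K) = log2(42) = 5.3923 bits/symbol. Redundancy = 1 - H/H_max = 1 - 4.86/5.3923 = 1 - 0.9013 = 0.0987

0.0987


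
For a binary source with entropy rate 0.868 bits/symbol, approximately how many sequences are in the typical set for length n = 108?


log2|A_typical| = nH = 108 * 0.868 = 93.744, so |A_typical| ~ 2^93.744 = 1.659e+28

1.659e+28


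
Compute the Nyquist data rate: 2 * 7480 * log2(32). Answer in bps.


Rate = 2 * B * log2(M) = 2 * 7480 * 5.0 = 74800.0

74800.0 bps


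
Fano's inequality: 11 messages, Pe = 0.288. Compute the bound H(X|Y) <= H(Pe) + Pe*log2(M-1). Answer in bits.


H(Pe) = -Pe*log2(Pe) - (1-Pe)*log2(1-Pe) = -0.288*log2(0.288) - 0.712*log2(0.712) = 0.517207 + 0.348916 = 0.8661. Pe*log2(M-1) = 0.288*log2(10) = 0.956715. Bound = H(Pe) + Pe*log2(M-1) = 0.517207 + 0.348916 + 0.956715 = 1.8228

1.8228 bits


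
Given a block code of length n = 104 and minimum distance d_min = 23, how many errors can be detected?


Detection capability = d_min - 1 = 23 - 1 = 22

22 errors


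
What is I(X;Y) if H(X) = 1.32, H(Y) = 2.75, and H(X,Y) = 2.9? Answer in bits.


I(X;Y) = H(X) + H(Y) - H(X,Y) = 1.32 + 2.75 - 2.9 = 1.17

1.17 bits


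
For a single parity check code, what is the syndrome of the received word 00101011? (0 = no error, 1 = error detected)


Syndrome = XOR of all bits = 0 XOR 0 XOR 1 XOR 0 XOR 1 XOR 0 XOR 1 XOR 1 = 0

0


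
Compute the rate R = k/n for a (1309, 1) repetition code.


Rate = k/n = 1/1309

1/1309


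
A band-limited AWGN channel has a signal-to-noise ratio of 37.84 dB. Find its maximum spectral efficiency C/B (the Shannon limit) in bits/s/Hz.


SNR_linear = 10^(37.84/10) = 6081.35; C/B = log2(1 + SNR_linear) = log2(1 + 6081.35) = 12.5704

12.5704 bits/s/Hz


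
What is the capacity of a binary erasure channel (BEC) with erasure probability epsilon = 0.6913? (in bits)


C = 1 - epsilon = 1 - 0.6913 = 0.3087

0.3087 bits


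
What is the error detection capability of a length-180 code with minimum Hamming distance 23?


Detection capability = d_min - 1 = 23 - 1 = 22

22 errors


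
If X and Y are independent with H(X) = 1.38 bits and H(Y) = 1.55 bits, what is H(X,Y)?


For independent variables, H(X,Y) = H(X) + H(Y) = 1.38 + 1.55 = 2.93

2.93 bits


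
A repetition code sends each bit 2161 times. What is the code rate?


Rate = k/n = 1/2161

1/2161


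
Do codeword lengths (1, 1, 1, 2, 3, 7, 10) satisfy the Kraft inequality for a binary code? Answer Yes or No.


Kraft sum = sum(2^(-l_i)) = 1.8838, need <= 1. Result: violated (a binary prefix-free code with these lengths cannot exist)

No


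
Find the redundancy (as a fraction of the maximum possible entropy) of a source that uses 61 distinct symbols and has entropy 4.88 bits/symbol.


H_max = log2(K) = log2(61) = 5.9307 bits/symbol. Redundancy = 1 - H/H_max = 1 - 4.88/5.9307 = 1 - 0.8228 = 0.1772

0.1772


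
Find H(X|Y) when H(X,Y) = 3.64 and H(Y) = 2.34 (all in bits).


H(X|Y) = H(X,Y) - H(Y) = 3.64 - 2.34 = 1.3

1.3 bits


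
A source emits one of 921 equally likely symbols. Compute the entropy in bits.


H = log2(n) = log2(921) = 9.8471

9.8471 bits


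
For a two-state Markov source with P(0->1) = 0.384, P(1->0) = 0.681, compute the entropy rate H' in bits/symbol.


Stationary distribution: pi_0 = p10/(p01+p10) = 0.6394, pi_1 = 0.3606. Entropy rate H' = pi_0*H(p01) + pi_1*H(p10) = 0.6394*0.9608 + 0.3606*0.9033 = 0.9401

0.9401 bits/symbol


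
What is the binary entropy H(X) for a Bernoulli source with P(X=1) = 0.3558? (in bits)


H = -p*log2(p) - (1-p)*log2(1-p). -0.3558*log2(0.3558) = 0.530449; -0.6442*log2(0.6442) = 0.408693. H = 0.530449 + 0.408693 = 0.9391

0.9391 bits


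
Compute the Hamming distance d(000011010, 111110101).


Count differing positions: ^ ^ ^ ^ . ^ ^ ^ ^ = 8 differences

8


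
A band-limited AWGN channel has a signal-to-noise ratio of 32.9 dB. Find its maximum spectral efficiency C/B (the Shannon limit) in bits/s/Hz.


SNR_linear = 10^(32.9/10) = 1949.8446; C/B = log2(1 + SNR_linear) = log2(1 + 1949.8446) = 10.9299

10.9299 bits/s/Hz


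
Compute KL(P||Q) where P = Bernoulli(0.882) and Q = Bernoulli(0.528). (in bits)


KL = p*log2(p/q) + (1-p)*log2((1-p)/(1-q)) = 0.882*log2(0.882/0.528) + 0.118*log2(0.118/0.472) = 0.4169

0.4169 bits


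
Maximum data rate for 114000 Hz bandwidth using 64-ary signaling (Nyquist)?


Rate = 2 * B * log2(M) = 2 * 114000 * 6.0 = 1368000.0

1368000.0 bps


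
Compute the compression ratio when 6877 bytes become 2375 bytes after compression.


Ratio = original / compressed = 6877 / 2375 = 2.8956

2.8956


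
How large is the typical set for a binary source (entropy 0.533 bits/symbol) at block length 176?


log2|A_typical| = nH = 176 * 0.533 = 93.808, so |A_typical| ~ 2^93.808 = 1.734e+28

1.734e+28


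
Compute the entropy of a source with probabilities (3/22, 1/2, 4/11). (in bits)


H = -sum(p_i * log2(p_i)). Terms: -(3/22)*log2(3/22) = 0.391973; -(1/2)*log2(1/2) = 0.500000; -(4/11)*log2(4/11) = 0.530702. H = 0.391973 + 0.500000 + 0.530702 = 1.4227

1.4227 bits


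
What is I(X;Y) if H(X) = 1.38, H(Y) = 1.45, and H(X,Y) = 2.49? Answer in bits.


I(X;Y) = H(X) + H(Y) - H(X,Y) = 1.38 + 1.45 - 2.49 = 0.34

0.34 bits


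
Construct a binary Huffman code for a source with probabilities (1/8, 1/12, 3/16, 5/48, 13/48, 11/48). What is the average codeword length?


Huffman construction (repeatedly merge the two least-probable nodes; each merge adds 1 bit to every symbol beneath it): 1/12 + 5/48 = 3/16; 1/8 + 3/16 = 5/16; 3/16 + 11/48 = 5/12; 13/48 + 5/16 = 7/12; 5/12 + 7/12 = 1. Resulting codeword lengths (in the order the probabilities were given): (3, 3, 3, 3, 2, 2). L_avg = sum(p_i * l_i) = 1/8*3 + 1/12*3 + 3/16*3 + 5/48*3 + 13/48*2 + 11/48*2 = 5/2 = 2.5

2.5 bits


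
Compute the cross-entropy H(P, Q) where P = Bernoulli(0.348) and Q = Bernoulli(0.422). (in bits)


H(P,Q) = -p*log2(q) - (1-p)*log2(1-q). -0.348*log2(0.422) = 0.433150; -0.652*log2(0.578) = 0.515640. H(P,Q) = 0.433150 + 0.515640 = 0.9488

0.9488 bits


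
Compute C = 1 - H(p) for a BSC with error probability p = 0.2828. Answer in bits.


H(p) = -p*log2(p) - (1-p)*log2(1-p) = -0.2828*log2(0.2828) - 0.7172*log2(0.7172) = 0.515303 + 0.343935 = 0.8592. C = 1 - H(p) = 1 - 0.8592 = 0.1408

0.1408 bits


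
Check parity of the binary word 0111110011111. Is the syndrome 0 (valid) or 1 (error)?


Syndrome = XOR of all bits = 0 XOR 1 XOR 1 XOR 1 XOR 1 XOR 1 XOR 0 XOR 0 XOR 1 XOR 1 XOR 1 XOR 1 XOR 1 = 0

0


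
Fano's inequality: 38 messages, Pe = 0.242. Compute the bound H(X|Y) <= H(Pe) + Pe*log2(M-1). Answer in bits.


H(Pe) = -Pe*log2(Pe) - (1-Pe)*log2(1-Pe) = -0.242*log2(0.242) - 0.758*log2(0.758) = 0.495355 + 0.302996 = 0.7984. Pe*log2(M-1) = 0.242*log2(37) = 1.260688. Bound = H(Pe) + Pe*log2(M-1) = 0.495355 + 0.302996 + 1.260688 = 2.059

2.059 bits
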